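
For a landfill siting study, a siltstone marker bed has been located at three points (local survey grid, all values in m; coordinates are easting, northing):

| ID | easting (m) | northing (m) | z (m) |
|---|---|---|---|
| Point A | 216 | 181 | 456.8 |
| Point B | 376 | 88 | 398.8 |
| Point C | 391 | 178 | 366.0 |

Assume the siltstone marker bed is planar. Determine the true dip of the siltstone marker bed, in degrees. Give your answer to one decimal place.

30.6°

Two edge vectors: Point A→Point B = (160, -93, -58), Point A→Point C = (175, -3, -90.8).
Normal n = (Point A→Point B) × (Point A→Point C) = (8270.4, 4378, 15795).
So ∂z/∂easting = −n_x/n_z = −0.52361 and ∂z/∂northing = −n_y/n_z = −0.27718.
Gradient magnitude |∇z| = √(a² + b²) = √(0.27417 + 0.07683) = 0.59245.
True dip = arctan(0.59245) = 30.6°, dipping toward ENE (azimuth ≈ 062°).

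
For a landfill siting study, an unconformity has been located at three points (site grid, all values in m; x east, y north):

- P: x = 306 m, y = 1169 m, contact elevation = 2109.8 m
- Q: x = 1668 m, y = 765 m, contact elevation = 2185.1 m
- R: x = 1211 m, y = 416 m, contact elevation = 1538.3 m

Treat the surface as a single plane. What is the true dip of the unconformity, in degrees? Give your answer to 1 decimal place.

Two edge vectors: P→Q = (1362, -404, 75.3), P→R = (905, -753, -571.5).
Normal n = (P→Q) × (P→R) = (287586.9, 846529.5, -659966).
So ∂z/∂x = −n_x/n_z = 0.43576 and ∂z/∂y = −n_y/n_z = 1.28269.
Gradient magnitude |∇z| = √(a² + b²) = √(0.18989 + 1.64528) = 1.35469.
True dip = arctan(1.35469) = 53.6°, dipping toward SSW (azimuth ≈ 199°).

53.6°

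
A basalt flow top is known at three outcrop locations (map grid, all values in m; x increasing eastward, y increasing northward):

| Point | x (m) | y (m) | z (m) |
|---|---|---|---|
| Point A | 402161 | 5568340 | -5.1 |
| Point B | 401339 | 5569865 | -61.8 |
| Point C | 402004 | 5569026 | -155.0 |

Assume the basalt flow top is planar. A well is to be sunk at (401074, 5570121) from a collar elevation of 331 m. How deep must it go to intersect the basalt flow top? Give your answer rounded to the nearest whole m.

328 m

Two edge vectors: Point A→Point B = (-822, 1525, -56.7), Point A→Point C = (-157, 686, -149.9).
Normal n = (Point A→Point B) × (Point A→Point C) = (-189701.3, -114315.9, -324467).
So ∂z/∂x = −n_x/n_z = −0.58465514 and ∂z/∂y = −n_y/n_z = −0.35231903.
Intercept c from Point A: -5.1 + 235125.50 + 1961832.17 = 2196952.57.
At (401074, 5570121): z_contact = −234490.0 − 1962459.6 + 2196952.57 = 2.9 m.
Depth below ground = 331 − 2.9 = 328 m.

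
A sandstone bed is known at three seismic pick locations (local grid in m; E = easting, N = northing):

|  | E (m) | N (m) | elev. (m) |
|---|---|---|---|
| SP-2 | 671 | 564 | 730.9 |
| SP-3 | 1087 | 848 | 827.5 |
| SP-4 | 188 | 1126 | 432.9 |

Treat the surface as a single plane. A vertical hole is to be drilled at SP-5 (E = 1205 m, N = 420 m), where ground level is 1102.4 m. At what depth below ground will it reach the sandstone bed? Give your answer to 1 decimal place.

Two edge vectors: SP-2→SP-3 = (416, 284, 96.6), SP-2→SP-4 = (-483, 562, -298).
Normal n = (SP-2→SP-3) × (SP-2→SP-4) = (-138921.2, 77310.2, 370964).
So ∂z/∂E = −n_x/n_z = 0.374487 and ∂z/∂N = −n_y/n_z = −0.208404.
Intercept c from SP-2: 730.9 − 251.28 + 117.54 = 597.16.
At (1205, 420): z_contact = 451.26 − 87.53 + 597.16 = 960.89 m.
Depth below ground = 1102.4 − 960.89 = 141.5 m.

141.5 m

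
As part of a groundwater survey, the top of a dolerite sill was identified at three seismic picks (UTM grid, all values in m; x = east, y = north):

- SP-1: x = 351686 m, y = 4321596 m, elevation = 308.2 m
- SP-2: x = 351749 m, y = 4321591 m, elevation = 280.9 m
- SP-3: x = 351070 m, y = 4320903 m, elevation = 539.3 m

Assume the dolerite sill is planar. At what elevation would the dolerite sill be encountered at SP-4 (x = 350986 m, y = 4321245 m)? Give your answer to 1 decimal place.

Two edge vectors: SP-1→SP-2 = (63, -5, -27.3), SP-1→SP-3 = (-616, -693, 231.1).
Normal n = (SP-1→SP-2) × (SP-1→SP-3) = (-20074.4, 2257.5, -46739).
So ∂z/∂x = −n_x/n_z = −0.429499989 and ∂z/∂y = −n_y/n_z = 0.048300135.
Intercept c from SP-1: 308.2 + 151049.13 − 208733.67 = −57376.34.
At (350986, 4321245): z = −150748.5 + 208716.7 − 57376.34 = 591.9 m.

591.9 m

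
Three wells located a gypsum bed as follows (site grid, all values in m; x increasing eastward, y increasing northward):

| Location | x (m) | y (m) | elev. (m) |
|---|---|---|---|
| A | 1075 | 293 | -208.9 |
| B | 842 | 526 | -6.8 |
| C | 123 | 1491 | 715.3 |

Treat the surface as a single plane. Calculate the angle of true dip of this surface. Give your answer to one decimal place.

31.6°

Two edge vectors: A→B = (-233, 233, 202.1), A→C = (-952, 1198, 924.2).
Normal n = (A→B) × (A→C) = (-26777.2, 22939.4, -57318).
So ∂z/∂x = −n_x/n_z = −0.46717 and ∂z/∂y = −n_y/n_z = 0.40021.
Gradient magnitude |∇z| = √(a² + b²) = √(0.21825 + 0.16017) = 0.61516.
True dip = arctan(0.61516) = 31.6°, dipping toward SE (azimuth ≈ 131°).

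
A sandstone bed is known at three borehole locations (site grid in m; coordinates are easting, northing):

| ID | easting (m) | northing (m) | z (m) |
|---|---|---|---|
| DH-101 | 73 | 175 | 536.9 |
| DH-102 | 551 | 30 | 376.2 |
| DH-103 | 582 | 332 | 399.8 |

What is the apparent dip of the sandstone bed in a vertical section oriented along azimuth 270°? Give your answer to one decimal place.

16.9°

Let the plane be z = a·easting + b·northing + c.
DH-102−DH-101: 478a − 145b = −160.7;  DH-103−DH-101: 509a + 157b = −137.1.
Solving gives a = −0.30305, b = 0.10925.
Unit vector along 270° is (sin 270°, cos 270°) = (-1.0000, -0.0000).
Slope in that direction = a·(-1.0000) + b·(-0.0000) = 0.30305.
Apparent dip = arctan|0.30305| = 16.9° (true dip is 17.9°, so apparent ≤ true as expected).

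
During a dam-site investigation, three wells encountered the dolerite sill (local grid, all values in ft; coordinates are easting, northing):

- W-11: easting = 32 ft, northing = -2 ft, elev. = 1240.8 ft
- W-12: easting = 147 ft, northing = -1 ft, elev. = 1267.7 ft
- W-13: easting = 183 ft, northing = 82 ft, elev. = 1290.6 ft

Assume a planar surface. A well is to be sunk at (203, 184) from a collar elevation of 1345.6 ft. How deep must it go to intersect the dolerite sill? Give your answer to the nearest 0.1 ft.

Two edge vectors: W-11→W-12 = (115, 1, 26.9), W-11→W-13 = (151, 84, 49.8).
Normal n = (W-11→W-12) × (W-11→W-13) = (-2209.8, -1665.1, 9509).
So ∂z/∂easting = −n_x/n_z = 0.23239 and ∂z/∂northing = −n_y/n_z = 0.17511.
Intercept c from W-11: 1240.8 − 7.44 + 0.35 = 1233.71.
At (203, 184): z_contact = 47.18 + 32.22 + 1233.71 = 1313.11 ft.
Depth below ground = 1345.6 − 1313.11 = 32.5 ft.

32.5 ft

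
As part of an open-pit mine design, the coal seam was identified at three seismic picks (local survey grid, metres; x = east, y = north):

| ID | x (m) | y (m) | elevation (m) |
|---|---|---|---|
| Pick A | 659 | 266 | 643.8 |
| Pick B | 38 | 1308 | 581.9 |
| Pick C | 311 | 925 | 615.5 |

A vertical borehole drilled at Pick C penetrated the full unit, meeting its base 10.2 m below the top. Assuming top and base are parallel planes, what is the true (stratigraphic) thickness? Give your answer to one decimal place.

9.9 m

Two edge vectors: Pick A→Pick B = (-621, 1042, -61.9), Pick A→Pick C = (-348, 659, -28.3).
Normal n = (Pick A→Pick B) × (Pick A→Pick C) = (11303.5, 3966.9, -46623).
So ∂z/∂x = −n_x/n_z = 0.24244 and ∂z/∂y = −n_y/n_z = 0.08508.
|∇z| = √(a²+b²) = 0.25694, so dip δ = arctan(0.25694) = 14.41°.
True thickness = vertical thickness × cos δ = 10.2 × cos 14.41° = 9.9 m.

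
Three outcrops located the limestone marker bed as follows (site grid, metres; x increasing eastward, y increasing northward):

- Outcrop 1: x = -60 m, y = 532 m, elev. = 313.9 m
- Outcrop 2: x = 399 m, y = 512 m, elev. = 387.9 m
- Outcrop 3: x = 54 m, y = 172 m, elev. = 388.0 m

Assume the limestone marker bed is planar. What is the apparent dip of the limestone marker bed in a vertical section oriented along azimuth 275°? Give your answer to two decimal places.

Let the plane be z = a·x + b·y + c.
Outcrop 2−Outcrop 1: 459a − 20b = 74;  Outcrop 3−Outcrop 1: 114a − 360b = 74.1.
Solving gives a = 0.15438, b = −0.15695.
Unit vector along 275° is (sin 275°, cos 275°) = (-0.9962, 0.0872).
Slope in that direction = a·(-0.9962) + b·(0.0872) = −0.16747.
Apparent dip = arctan|0.16747| = 9.51° (true dip is 12.4°, so apparent ≤ true as expected).

9.51°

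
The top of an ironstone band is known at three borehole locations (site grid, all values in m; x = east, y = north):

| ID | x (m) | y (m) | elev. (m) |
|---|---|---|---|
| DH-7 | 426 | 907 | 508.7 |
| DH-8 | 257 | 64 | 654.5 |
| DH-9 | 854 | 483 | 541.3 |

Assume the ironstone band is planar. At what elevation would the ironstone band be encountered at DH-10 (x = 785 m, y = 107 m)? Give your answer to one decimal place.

605.8 m

Two edge vectors: DH-7→DH-8 = (-169, -843, 145.8), DH-7→DH-9 = (428, -424, 32.6).
Normal n = (DH-7→DH-8) × (DH-7→DH-9) = (34337.4, 67911.8, 432460).
So ∂z/∂x = −n_x/n_z = −0.07940 and ∂z/∂y = −n_y/n_z = −0.15704.
Intercept c from DH-7: 508.7 + 33.82 + 142.43 = 684.96.
At (785, 107): z = −62.3 − 16.8 + 684.96 = 605.8 m.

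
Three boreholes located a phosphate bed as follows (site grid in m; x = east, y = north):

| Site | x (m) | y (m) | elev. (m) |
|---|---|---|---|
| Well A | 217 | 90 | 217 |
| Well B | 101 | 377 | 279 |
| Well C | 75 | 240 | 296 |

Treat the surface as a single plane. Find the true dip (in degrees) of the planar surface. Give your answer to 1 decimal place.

Let the plane be z = a·x + b·y + c.
Well B−Well A: −116a + 287b = 62;  Well C−Well A: −142a + 150b = 79.
Solving gives a = −0.57262, b = −0.01541.
Gradient magnitude |∇z| = √(a² + b²) = √(0.32790 + 0.00024) = 0.57283.
True dip = arctan(0.57283) = 29.8°, dipping toward E (azimuth ≈ 088°).

29.8°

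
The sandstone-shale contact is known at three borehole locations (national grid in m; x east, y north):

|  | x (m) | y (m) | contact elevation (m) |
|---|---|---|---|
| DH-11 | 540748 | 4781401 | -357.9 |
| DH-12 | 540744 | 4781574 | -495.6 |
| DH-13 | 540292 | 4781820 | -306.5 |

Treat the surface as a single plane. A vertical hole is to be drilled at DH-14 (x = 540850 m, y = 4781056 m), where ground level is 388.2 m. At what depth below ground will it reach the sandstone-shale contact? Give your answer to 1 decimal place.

552.6 m

Two edge vectors: DH-11→DH-12 = (-4, 173, -137.7), DH-11→DH-13 = (-456, 419, 51.4).
Normal n = (DH-11→DH-12) × (DH-11→DH-13) = (66588.5, 62996.8, 77212).
So ∂z/∂x = −n_x/n_z = −0.862411283 and ∂z/∂y = −n_y/n_z = −0.815893903.
Intercept c from DH-11: -357.9 + 466347.18 + 3901115.92 = 4367105.20.
At (540850, 4781056): z_contact = −466435.14 − 3900834.44 + 4367105.20 = -164.38 m.
Depth below ground = 388.2 − (-164.38) = 552.6 m.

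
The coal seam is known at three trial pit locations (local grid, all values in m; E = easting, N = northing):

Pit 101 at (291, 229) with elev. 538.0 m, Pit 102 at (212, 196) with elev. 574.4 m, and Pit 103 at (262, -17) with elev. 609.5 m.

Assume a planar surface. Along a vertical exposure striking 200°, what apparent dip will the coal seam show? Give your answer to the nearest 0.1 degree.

Two edge vectors: Pit 101→Pit 102 = (-79, -33, 36.4), Pit 101→Pit 103 = (-29, -246, 71.5).
Normal n = (Pit 101→Pit 102) × (Pit 101→Pit 103) = (6594.9, 4592.9, 18477).
So ∂z/∂E = −n_x/n_z = −0.35692 and ∂z/∂N = −n_y/n_z = −0.24857.
Unit vector along 200° is (sin 200°, cos 200°) = (-0.3420, -0.9397).
Slope in that direction = a·(-0.3420) + b·(-0.9397) = 0.35566.
Apparent dip = arctan|0.35566| = 19.6° (true dip is 23.5°, so apparent ≤ true as expected).

19.6°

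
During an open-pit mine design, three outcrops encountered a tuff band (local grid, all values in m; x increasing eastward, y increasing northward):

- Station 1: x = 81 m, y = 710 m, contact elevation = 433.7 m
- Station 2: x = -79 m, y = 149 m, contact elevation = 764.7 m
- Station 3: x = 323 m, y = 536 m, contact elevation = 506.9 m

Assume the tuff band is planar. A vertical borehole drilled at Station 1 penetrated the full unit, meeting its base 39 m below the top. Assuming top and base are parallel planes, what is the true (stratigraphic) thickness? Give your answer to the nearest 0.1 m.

33.9 m

Two edge vectors: Station 1→Station 2 = (-160, -561, 331), Station 1→Station 3 = (242, -174, 73.2).
Normal n = (Station 1→Station 2) × (Station 1→Station 3) = (16528.8, 91814, 163602).
So ∂z/∂x = −n_x/n_z = −0.10103 and ∂z/∂y = −n_y/n_z = −0.56120.
|∇z| = √(a²+b²) = 0.57022, so dip δ = arctan(0.57022) = 29.69°.
True thickness = vertical thickness × cos δ = 39 × cos 29.69° = 33.9 m.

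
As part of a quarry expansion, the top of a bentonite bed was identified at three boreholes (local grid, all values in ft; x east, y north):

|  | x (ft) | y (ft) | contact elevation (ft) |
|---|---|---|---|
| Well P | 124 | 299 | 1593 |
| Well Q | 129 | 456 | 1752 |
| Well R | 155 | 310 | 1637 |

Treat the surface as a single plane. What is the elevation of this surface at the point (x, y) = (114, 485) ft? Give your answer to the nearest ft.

Two edge vectors: Well P→Well Q = (5, 157, 159), Well P→Well R = (31, 11, 44).
Normal n = (Well P→Well Q) × (Well P→Well R) = (5159, 4709, -4812).
So ∂z/∂x = −n_x/n_z = 1.07211 and ∂z/∂y = −n_y/n_z = 0.97860.
Intercept c from Well P: 1593 − 132.94 − 292.60 = 1167.46.
At (114, 485): z = 122.2 + 474.6 + 1167.46 = 1764.3 ft.

1764 ft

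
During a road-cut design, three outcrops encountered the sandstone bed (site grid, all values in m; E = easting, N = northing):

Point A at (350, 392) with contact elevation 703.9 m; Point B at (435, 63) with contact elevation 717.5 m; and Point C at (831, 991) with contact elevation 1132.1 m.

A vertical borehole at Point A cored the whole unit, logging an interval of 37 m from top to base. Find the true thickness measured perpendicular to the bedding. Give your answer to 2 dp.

29.93 m

Two edge vectors: Point A→Point B = (85, -329, 13.6), Point A→Point C = (481, 599, 428.2).
Normal n = (Point A→Point B) × (Point A→Point C) = (-149024.2, -29855.4, 209164).
So ∂z/∂E = −n_x/n_z = 0.71248 and ∂z/∂N = −n_y/n_z = 0.14274.
|∇z| = √(a²+b²) = 0.72663, so dip δ = arctan(0.72663) = 36.00°.
True thickness = vertical thickness × cos δ = 37 × cos 36.00° = 29.93 m.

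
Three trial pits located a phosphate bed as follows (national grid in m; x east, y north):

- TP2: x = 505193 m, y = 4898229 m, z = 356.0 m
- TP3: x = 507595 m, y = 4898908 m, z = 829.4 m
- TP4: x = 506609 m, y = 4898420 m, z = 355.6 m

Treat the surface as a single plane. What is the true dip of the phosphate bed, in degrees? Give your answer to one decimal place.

53.4°

Let the plane be z = a·x + b·y + c.
TP3−TP2: 2402a + 679b = 473.4;  TP4−TP2: 1416a + 191b = −0.4.
Solving gives a = −0.18041, b = 1.33543.
Gradient magnitude |∇z| = √(a² + b²) = √(0.03255 + 1.78337) = 1.34756.
True dip = arctan(1.34756) = 53.4°, dipping toward S (azimuth ≈ 172°).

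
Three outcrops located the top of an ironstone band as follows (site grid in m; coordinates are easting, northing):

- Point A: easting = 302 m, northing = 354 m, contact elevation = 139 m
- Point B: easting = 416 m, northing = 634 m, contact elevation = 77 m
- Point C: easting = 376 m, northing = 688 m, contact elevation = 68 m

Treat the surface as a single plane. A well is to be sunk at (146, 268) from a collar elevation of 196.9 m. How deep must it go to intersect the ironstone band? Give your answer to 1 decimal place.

Let the plane be z = a·easting + b·northing + c.
Point B−Point A: 114a + 280b = −62;  Point C−Point A: 74a + 334b = −71.
Solving gives a = −0.04771, b = −0.20201.
Then c = 139 − a·302 − b·354 = 224.92.
At (146, 268): z_contact = −6.97 − 54.14 + 224.92 = 163.81 m.
Depth below ground = 196.9 − 163.81 = 33.1 m.

33.1 m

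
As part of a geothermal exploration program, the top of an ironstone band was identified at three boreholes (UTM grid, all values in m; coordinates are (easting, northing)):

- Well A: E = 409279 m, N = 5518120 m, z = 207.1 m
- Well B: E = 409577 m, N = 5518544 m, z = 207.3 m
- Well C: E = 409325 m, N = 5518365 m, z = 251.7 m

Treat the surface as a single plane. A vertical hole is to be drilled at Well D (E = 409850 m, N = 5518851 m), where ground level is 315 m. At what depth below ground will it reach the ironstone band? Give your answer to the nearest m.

128 m

Let the plane be z = a·E + b·N + c.
Well B−Well A: 298a + 424b = 0.2;  Well C−Well A: 46a + 245b = 44.6.
Solving gives a = −0.35251000, b = 0.24822637.
Then c = 207.1 − a·409279 − b·5518120 = −1225260.84.
At (409850, 5518851): z_contact = −144476.2 + 1369924.3 − 1225260.84 = 187.3 m.
Depth below ground = 315 − 187.3 = 128 m.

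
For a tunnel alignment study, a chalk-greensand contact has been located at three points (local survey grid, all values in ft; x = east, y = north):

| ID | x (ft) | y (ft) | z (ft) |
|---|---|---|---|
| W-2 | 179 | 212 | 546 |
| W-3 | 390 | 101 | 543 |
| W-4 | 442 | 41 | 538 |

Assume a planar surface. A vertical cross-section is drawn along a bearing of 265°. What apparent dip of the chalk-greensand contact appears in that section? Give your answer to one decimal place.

3.8°

Let the plane be z = a·x + b·y + c.
W-3−W-2: 211a − 111b = −3;  W-4−W-2: 263a − 171b = −8.
Solving gives a = 0.05444, b = 0.13052.
Unit vector along 265° is (sin 265°, cos 265°) = (-0.9962, -0.0872).
Slope in that direction = a·(-0.9962) + b·(-0.0872) = −0.06561.
Apparent dip = arctan|0.06561| = 3.8° (true dip is 8.0°, so apparent ≤ true as expected).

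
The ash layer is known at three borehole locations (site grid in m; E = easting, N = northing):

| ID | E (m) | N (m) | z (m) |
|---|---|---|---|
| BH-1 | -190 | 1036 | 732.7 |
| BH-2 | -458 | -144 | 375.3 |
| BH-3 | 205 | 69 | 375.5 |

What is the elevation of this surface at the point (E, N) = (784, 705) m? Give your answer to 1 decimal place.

522.7 m

Two edge vectors: BH-1→BH-2 = (-268, -1180, -357.4), BH-1→BH-3 = (395, -967, -357.2).
Normal n = (BH-1→BH-2) × (BH-1→BH-3) = (75890.2, -236902.6, 725256).
So ∂z/∂E = −n_x/n_z = −0.104639 and ∂z/∂N = −n_y/n_z = 0.326647.
Intercept c from BH-1: 732.7 − 19.88 − 338.41 = 374.41.
At (784, 705): z = −82.0 + 230.3 + 374.41 = 522.7 m.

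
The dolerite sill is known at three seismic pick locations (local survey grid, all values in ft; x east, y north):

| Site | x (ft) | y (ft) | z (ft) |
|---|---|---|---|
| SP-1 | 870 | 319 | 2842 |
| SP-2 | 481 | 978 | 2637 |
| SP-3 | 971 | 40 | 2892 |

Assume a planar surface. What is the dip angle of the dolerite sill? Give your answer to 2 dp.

Let the plane be z = a·x + b·y + c.
SP-2−SP-1: −389a + 659b = −205;  SP-3−SP-1: 101a − 279b = 50.
Solving gives a = 0.57765, b = 0.02990.
Gradient magnitude |∇z| = √(a² + b²) = √(0.33368 + 0.00089) = 0.57842.
True dip = arctan(0.57842) = 30.05°, dipping toward W (azimuth ≈ 267°).

30.05°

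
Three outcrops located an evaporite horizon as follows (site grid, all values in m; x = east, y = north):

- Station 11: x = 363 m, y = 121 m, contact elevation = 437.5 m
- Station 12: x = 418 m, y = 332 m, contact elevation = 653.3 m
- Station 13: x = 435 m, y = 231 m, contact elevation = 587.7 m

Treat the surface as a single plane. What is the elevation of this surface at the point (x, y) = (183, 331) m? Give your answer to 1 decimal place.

Two edge vectors: Station 11→Station 12 = (55, 211, 215.8), Station 11→Station 13 = (72, 110, 150.2).
Normal n = (Station 11→Station 12) × (Station 11→Station 13) = (7954.2, 7276.6, -9142).
So ∂z/∂x = −n_x/n_z = 0.87007 and ∂z/∂y = −n_y/n_z = 0.79595.
Intercept c from Station 11: 437.5 − 315.84 − 96.31 = 25.35.
At (183, 331): z = 159.2 + 263.5 + 25.35 = 448.0 m.

448.0 m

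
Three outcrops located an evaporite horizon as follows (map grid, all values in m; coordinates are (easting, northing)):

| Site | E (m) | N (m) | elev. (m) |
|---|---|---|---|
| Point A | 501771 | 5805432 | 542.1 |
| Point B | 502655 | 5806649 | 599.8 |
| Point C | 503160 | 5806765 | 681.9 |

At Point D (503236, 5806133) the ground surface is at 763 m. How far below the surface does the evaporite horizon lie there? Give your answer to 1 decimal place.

Let the plane be z = a·E + b·N + c.
Point B−Point A: 884a + 1217b = 57.7;  Point C−Point A: 1389a + 1333b = 139.8.
Solving gives a = 0.182060616, b = −0.084832855.
Then c = 542.1 − a·501771 − b·5805432 = 401680.73.
At (503236, 5806133): z_contact = 91619.46 − 492550.84 + 401680.73 = 749.35 m.
Depth below ground = 763 − 749.35 = 13.6 m.

13.6 m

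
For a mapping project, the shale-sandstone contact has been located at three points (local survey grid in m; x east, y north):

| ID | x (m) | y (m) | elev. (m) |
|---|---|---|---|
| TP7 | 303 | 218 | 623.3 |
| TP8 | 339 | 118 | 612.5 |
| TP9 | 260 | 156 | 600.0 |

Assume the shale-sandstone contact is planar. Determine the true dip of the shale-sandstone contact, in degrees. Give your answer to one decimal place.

17.9°

Two edge vectors: TP7→TP8 = (36, -100, -10.8), TP7→TP9 = (-43, -62, -23.3).
Normal n = (TP7→TP8) × (TP7→TP9) = (1660.4, 1303.2, -6532).
So ∂z/∂x = −n_x/n_z = 0.25419 and ∂z/∂y = −n_y/n_z = 0.19951.
Gradient magnitude |∇z| = √(a² + b²) = √(0.06461 + 0.03980) = 0.32314.
True dip = arctan(0.32314) = 17.9°, dipping toward SW (azimuth ≈ 232°).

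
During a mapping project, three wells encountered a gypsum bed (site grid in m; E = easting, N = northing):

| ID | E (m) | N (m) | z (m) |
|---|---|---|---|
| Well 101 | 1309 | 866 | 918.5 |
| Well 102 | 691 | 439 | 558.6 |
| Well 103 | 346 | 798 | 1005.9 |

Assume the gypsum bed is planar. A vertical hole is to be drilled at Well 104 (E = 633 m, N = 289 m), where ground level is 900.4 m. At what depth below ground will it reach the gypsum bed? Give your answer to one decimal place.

Two edge vectors: Well 101→Well 102 = (-618, -427, -359.9), Well 101→Well 103 = (-963, -68, 87.4).
Normal n = (Well 101→Well 102) × (Well 101→Well 103) = (-61793, 400596.9, -369177).
So ∂z/∂E = −n_x/n_z = −0.167380 and ∂z/∂N = −n_y/n_z = 1.085108.
Intercept c from Well 101: 918.5 + 219.10 − 939.70 = 197.90.
At (633, 289): z_contact = −105.95 + 313.60 + 197.90 = 405.54 m.
Depth below ground = 900.4 − 405.54 = 494.9 m.

494.9 m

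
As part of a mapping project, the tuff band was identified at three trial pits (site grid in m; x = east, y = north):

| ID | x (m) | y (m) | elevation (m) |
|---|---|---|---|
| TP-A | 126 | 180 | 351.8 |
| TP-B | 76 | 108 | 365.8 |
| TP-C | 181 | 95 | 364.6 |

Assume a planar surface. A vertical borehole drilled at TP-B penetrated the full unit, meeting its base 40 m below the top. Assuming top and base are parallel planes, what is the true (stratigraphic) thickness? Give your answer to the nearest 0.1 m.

Two edge vectors: TP-A→TP-B = (-50, -72, 14), TP-A→TP-C = (55, -85, 12.8).
Normal n = (TP-A→TP-B) × (TP-A→TP-C) = (268.4, 1410, 8210).
So ∂z/∂x = −n_x/n_z = −0.03269 and ∂z/∂y = −n_y/n_z = −0.17174.
|∇z| = √(a²+b²) = 0.17483, so dip δ = arctan(0.17483) = 9.92°.
True thickness = vertical thickness × cos δ = 40 × cos 9.92° = 39.4 m.

39.4 m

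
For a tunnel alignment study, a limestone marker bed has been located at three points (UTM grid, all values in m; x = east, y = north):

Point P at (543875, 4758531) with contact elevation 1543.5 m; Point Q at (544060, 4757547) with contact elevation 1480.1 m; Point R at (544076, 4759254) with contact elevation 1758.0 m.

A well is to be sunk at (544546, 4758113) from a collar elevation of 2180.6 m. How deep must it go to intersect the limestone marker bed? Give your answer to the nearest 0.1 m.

368.8 m

Let the plane be z = a·x + b·y + c.
Point Q−Point P: 185a − 984b = −63.4;  Point R−Point P: 201a + 723b = 214.5.
Solving gives a = 0.498372137, b = 0.158128908.
Then c = 1543.5 − a·543875 − b·4758531 = −1021969.96.
At (544546, 4758113): z_contact = 271386.55 + 752395.21 − 1021969.96 = 1811.81 m.
Depth below ground = 2180.6 − 1811.81 = 368.8 m.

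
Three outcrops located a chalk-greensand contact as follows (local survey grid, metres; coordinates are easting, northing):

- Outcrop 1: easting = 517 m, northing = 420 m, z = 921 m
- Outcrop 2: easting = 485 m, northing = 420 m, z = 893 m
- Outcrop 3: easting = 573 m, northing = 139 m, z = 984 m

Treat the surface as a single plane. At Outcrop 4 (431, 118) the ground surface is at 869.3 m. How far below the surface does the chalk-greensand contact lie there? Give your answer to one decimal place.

Let the plane be z = a·easting + b·northing + c.
Outcrop 2−Outcrop 1: −32a + 0b = −28;  Outcrop 3−Outcrop 1: 56a − 281b = 63.
Solving gives a = 0.87500, b = −0.04982.
Then c = 921 − a·517 − b·420 = 489.55.
At (431, 118): z_contact = 377.12 − 5.88 + 489.55 = 860.80 m.
Depth below ground = 869.3 − 860.80 = 8.5 m.

8.5 m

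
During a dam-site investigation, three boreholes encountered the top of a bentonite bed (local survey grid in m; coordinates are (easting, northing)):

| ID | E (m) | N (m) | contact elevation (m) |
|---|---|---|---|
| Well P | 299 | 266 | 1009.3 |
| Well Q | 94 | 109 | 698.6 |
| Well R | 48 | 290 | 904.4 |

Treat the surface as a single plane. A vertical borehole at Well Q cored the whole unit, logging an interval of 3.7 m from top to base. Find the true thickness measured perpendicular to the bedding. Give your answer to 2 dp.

Two edge vectors: Well P→Well Q = (-205, -157, -310.7), Well P→Well R = (-251, 24, -104.9).
Normal n = (Well P→Well Q) × (Well P→Well R) = (23926.1, 56481.2, -44327).
So ∂z/∂E = −n_x/n_z = 0.53976 and ∂z/∂N = −n_y/n_z = 1.27419.
|∇z| = √(a²+b²) = 1.38380, so dip δ = arctan(1.38380) = 54.15°.
True thickness = vertical thickness × cos δ = 3.7 × cos 54.15° = 2.17 m.

2.17 m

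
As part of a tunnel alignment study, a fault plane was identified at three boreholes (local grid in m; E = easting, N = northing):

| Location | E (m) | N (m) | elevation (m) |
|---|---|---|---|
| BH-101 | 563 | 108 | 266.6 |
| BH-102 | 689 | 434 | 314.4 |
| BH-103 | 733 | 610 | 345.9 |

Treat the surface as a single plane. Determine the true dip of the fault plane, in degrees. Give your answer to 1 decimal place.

Two edge vectors: BH-101→BH-102 = (126, 326, 47.8), BH-101→BH-103 = (170, 502, 79.3).
Normal n = (BH-101→BH-102) × (BH-101→BH-103) = (1856.2, -1865.8, 7832).
So ∂z/∂E = −n_x/n_z = −0.23700 and ∂z/∂N = −n_y/n_z = 0.23823.
Gradient magnitude |∇z| = √(a² + b²) = √(0.05617 + 0.05675) = 0.33604.
True dip = arctan(0.33604) = 18.6°, dipping toward SE (azimuth ≈ 135°).

18.6°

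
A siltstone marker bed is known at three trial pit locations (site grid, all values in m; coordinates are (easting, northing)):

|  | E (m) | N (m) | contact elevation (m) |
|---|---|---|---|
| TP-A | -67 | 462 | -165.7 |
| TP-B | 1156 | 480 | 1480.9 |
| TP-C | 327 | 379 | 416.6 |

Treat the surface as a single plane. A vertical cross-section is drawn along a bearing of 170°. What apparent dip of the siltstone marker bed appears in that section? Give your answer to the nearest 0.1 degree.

39.0°

Two edge vectors: TP-A→TP-B = (1223, 18, 1646.6), TP-A→TP-C = (394, -83, 582.3).
Normal n = (TP-A→TP-B) × (TP-A→TP-C) = (147149.2, -63392.5, -108601).
So ∂z/∂E = −n_x/n_z = 1.35495 and ∂z/∂N = −n_y/n_z = −0.58372.
Unit vector along 170° is (sin 170°, cos 170°) = (0.1736, -0.9848).
Slope in that direction = a·(0.1736) + b·(-0.9848) = 0.81014.
Apparent dip = arctan|0.81014| = 39.0° (true dip is 55.9°, so apparent ≤ true as expected).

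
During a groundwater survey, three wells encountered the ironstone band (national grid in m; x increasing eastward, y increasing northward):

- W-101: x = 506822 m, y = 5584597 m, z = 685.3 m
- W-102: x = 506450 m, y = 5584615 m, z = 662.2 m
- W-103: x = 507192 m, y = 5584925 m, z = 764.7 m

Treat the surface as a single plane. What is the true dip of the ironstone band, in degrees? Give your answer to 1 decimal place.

Two edge vectors: W-101→W-102 = (-372, 18, -23.1), W-101→W-103 = (370, 328, 79.4).
Normal n = (W-101→W-102) × (W-101→W-103) = (9006, 20989.8, -128676).
So ∂z/∂x = −n_x/n_z = 0.06999 and ∂z/∂y = −n_y/n_z = 0.16312.
Gradient magnitude |∇z| = √(a² + b²) = √(0.00490 + 0.02661) = 0.17750.
True dip = arctan(0.17750) = 10.1°, dipping toward SSW (azimuth ≈ 203°).

10.1°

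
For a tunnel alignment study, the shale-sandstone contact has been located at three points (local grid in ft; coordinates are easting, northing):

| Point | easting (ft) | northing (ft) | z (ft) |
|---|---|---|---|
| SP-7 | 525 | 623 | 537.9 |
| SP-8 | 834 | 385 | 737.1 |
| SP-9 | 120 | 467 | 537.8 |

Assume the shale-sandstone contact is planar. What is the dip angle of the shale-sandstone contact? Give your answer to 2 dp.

Two edge vectors: SP-7→SP-8 = (309, -238, 199.2), SP-7→SP-9 = (-405, -156, -0.1).
Normal n = (SP-7→SP-8) × (SP-7→SP-9) = (31099, -80645.1, -144594).
So ∂z/∂easting = −n_x/n_z = 0.21508 and ∂z/∂northing = −n_y/n_z = −0.55773.
Gradient magnitude |∇z| = √(a² + b²) = √(0.04626 + 0.31107) = 0.59777.
True dip = arctan(0.59777) = 30.87°, dipping toward NNW (azimuth ≈ 339°).

30.87°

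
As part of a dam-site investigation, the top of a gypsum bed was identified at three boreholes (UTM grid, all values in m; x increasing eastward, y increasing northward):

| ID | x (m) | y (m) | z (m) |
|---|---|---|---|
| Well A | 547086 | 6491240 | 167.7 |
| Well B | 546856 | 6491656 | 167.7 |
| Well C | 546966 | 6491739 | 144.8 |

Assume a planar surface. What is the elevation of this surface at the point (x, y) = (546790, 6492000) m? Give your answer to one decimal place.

149.5 m

Let the plane be z = a·x + b·y + c.
Well B−Well A: −230a + 416b = 0;  Well C−Well A: −120a + 499b = −22.9.
Solving gives a = −0.146898998, b = −0.081218196.
Then c = 167.7 − a·547086 − b·6491240 = 607740.89.
At (546790, 6492000): z = −80322.9 − 527268.5 + 607740.89 = 149.5 m.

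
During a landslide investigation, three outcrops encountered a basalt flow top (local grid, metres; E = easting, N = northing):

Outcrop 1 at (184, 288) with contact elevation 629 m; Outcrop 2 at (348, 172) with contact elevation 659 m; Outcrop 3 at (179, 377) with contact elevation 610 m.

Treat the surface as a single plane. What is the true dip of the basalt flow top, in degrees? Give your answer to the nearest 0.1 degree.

Let the plane be z = a·E + b·N + c.
Outcrop 2−Outcrop 1: 164a − 116b = 30;  Outcrop 3−Outcrop 1: −5a + 89b = −19.
Solving gives a = 0.03325, b = −0.21162.
Gradient magnitude |∇z| = √(a² + b²) = √(0.00111 + 0.04478) = 0.21421.
True dip = arctan(0.21421) = 12.1°, dipping toward N (azimuth ≈ 351°).

12.1°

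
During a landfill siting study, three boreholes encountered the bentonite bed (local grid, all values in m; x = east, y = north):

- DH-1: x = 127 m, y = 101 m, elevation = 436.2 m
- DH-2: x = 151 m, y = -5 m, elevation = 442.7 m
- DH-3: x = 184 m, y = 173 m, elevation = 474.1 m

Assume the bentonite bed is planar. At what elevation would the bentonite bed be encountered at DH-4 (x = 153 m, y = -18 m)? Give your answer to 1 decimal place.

443.0 m

Let the plane be z = a·x + b·y + c.
DH-2−DH-1: 24a − 106b = 6.5;  DH-3−DH-1: 57a + 72b = 37.9.
Solving gives a = 0.57727, b = 0.06938.
Then c = 436.2 − a·127 − b·101 = 355.88.
At (153, -18): z = 88.3 − 1.2 + 355.88 = 443.0 m.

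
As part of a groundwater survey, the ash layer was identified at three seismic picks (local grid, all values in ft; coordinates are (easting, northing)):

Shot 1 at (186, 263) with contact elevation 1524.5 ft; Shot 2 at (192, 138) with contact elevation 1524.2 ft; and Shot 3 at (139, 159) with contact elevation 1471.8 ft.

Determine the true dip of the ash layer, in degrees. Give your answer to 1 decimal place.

Two edge vectors: Shot 1→Shot 2 = (6, -125, -0.3), Shot 1→Shot 3 = (-47, -104, -52.7).
Normal n = (Shot 1→Shot 2) × (Shot 1→Shot 3) = (6556.3, 330.3, -6499).
So ∂z/∂E = −n_x/n_z = 1.00882 and ∂z/∂N = −n_y/n_z = 0.05082.
Gradient magnitude |∇z| = √(a² + b²) = √(1.01771 + 0.00258) = 1.01010.
True dip = arctan(1.01010) = 45.3°, dipping toward W (azimuth ≈ 267°).

45.3°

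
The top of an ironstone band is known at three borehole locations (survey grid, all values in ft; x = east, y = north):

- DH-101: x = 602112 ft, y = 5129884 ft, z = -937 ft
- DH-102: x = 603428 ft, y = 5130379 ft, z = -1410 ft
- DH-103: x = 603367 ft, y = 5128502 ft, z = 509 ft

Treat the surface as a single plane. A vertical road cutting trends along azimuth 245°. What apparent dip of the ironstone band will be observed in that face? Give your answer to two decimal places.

Let the plane be z = a·x + b·y + c.
DH-102−DH-101: 1316a + 495b = −473;  DH-103−DH-101: 1255a − 1382b = 1446.
Solving gives a = 0.02544, b = −1.02320.
Unit vector along 245° is (sin 245°, cos 245°) = (-0.9063, -0.4226).
Slope in that direction = a·(-0.9063) + b·(-0.4226) = 0.40936.
Apparent dip = arctan|0.40936| = 22.26° (true dip is 45.7°, so apparent ≤ true as expected).

22.26°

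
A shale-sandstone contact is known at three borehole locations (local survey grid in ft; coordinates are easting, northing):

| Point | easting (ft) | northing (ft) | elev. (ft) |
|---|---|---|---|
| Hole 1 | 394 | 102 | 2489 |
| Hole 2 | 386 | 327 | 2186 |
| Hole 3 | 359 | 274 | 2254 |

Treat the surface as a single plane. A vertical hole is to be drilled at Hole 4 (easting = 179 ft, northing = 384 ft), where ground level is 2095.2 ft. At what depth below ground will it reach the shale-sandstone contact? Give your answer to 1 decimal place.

Two edge vectors: Hole 1→Hole 2 = (-8, 225, -303), Hole 1→Hole 3 = (-35, 172, -235).
Normal n = (Hole 1→Hole 2) × (Hole 1→Hole 3) = (-759, 8725, 6499).
So ∂z/∂easting = −n_x/n_z = 0.11679 and ∂z/∂northing = −n_y/n_z = −1.34251.
Intercept c from Hole 1: 2489 − 46.01 + 136.94 = 2579.92.
At (179, 384): z_contact = 20.90 − 515.53 + 2579.92 = 2085.30 ft.
Depth below ground = 2095.2 − 2085.30 = 9.9 ft.

9.9 ft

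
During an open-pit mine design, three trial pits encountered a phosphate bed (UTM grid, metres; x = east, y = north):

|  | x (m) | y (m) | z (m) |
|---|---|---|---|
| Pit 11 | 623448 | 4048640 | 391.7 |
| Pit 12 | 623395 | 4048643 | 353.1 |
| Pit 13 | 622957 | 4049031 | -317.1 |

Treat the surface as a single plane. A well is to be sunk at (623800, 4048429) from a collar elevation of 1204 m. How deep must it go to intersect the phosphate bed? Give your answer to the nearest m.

371 m

Two edge vectors: Pit 11→Pit 12 = (-53, 3, -38.6), Pit 11→Pit 13 = (-491, 391, -708.8).
Normal n = (Pit 11→Pit 12) × (Pit 11→Pit 13) = (12966.2, -18613.8, -19250).
So ∂z/∂x = −n_x/n_z = 0.67356883 and ∂z/∂y = −n_y/n_z = −0.96695065.
Intercept c from Pit 11: 391.7 − 419935.14 + 3914835.08 = 3495291.64.
At (623800, 4048429): z_contact = 420172.2 − 3914631.1 + 3495291.64 = 832.8 m.
Depth below ground = 1204 − 832.8 = 371 m.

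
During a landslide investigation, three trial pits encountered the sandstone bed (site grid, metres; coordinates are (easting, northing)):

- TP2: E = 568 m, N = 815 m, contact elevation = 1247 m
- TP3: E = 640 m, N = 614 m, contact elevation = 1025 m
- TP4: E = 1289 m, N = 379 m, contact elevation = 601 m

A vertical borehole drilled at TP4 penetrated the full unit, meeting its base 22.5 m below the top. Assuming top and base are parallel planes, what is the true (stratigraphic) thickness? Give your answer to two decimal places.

Let the plane be z = a·E + b·N + c.
TP3−TP2: 72a − 201b = −222;  TP4−TP2: 721a − 436b = −646.
Solving gives a = −0.29115, b = 1.00018.
|∇z| = √(a²+b²) = 1.04170, so dip δ = arctan(1.04170) = 46.17°.
True thickness = vertical thickness × cos δ = 22.5 × cos 46.17° = 15.58 m.

15.58 m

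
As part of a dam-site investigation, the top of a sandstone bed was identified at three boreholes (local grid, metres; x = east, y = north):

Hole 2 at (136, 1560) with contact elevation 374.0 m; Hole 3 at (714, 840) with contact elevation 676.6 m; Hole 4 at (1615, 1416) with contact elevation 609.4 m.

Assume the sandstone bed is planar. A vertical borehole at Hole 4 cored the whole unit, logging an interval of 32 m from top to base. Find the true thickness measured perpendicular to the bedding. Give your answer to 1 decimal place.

Two edge vectors: Hole 2→Hole 3 = (578, -720, 302.6), Hole 2→Hole 4 = (1479, -144, 235.4).
Normal n = (Hole 2→Hole 3) × (Hole 2→Hole 4) = (-125913.6, 311484.2, 981648).
So ∂z/∂x = −n_x/n_z = 0.12827 and ∂z/∂y = −n_y/n_z = −0.31731.
|∇z| = √(a²+b²) = 0.34225, so dip δ = arctan(0.34225) = 18.89°.
True thickness = vertical thickness × cos δ = 32 × cos 18.89° = 30.3 m.

30.3 m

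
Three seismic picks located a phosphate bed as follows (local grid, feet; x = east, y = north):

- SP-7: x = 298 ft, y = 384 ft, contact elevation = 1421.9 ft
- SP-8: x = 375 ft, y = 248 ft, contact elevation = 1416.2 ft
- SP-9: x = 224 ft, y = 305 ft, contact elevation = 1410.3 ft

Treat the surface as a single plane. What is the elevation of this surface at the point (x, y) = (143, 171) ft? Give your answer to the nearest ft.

1394 ft

Let the plane be z = a·x + b·y + c.
SP-8−SP-7: 77a − 136b = −5.7;  SP-9−SP-7: −74a − 79b = −11.6.
Solving gives a = 0.06981, b = 0.08144.
Then c = 1421.9 − a·298 − b·384 = 1369.82.
At (143, 171): z = 10.0 + 13.9 + 1369.82 = 1393.7 ft.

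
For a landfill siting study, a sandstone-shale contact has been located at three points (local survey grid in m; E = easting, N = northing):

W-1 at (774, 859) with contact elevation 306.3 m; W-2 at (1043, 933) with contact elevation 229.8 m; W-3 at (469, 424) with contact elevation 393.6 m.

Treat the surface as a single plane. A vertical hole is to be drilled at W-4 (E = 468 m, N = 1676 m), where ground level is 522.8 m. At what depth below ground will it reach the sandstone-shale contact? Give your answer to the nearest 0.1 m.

130.9 m

Two edge vectors: W-1→W-2 = (269, 74, -76.5), W-1→W-3 = (-305, -435, 87.3).
Normal n = (W-1→W-2) × (W-1→W-3) = (-26817.3, -151.2, -94445).
So ∂z/∂E = −n_x/n_z = −0.283946 and ∂z/∂N = −n_y/n_z = −0.001601.
Intercept c from W-1: 306.3 + 219.77 + 1.38 = 527.45.
At (468, 1676): z_contact = −132.89 − 2.68 + 527.45 = 391.88 m.
Depth below ground = 522.8 − 391.88 = 130.9 m.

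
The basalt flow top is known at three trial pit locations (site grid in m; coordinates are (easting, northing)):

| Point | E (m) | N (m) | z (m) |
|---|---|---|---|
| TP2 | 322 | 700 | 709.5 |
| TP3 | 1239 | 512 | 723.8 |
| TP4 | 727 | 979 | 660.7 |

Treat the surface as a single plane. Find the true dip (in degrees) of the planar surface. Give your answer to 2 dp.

Let the plane be z = a·E + b·N + c.
TP3−TP2: 917a − 188b = 14.3;  TP4−TP2: 405a + 279b = −48.8.
Solving gives a = −0.01562, b = −0.15224.
Gradient magnitude |∇z| = √(a² + b²) = √(0.00024 + 0.02318) = 0.15304.
True dip = arctan(0.15304) = 8.70°, dipping toward N (azimuth ≈ 006°).

8.70°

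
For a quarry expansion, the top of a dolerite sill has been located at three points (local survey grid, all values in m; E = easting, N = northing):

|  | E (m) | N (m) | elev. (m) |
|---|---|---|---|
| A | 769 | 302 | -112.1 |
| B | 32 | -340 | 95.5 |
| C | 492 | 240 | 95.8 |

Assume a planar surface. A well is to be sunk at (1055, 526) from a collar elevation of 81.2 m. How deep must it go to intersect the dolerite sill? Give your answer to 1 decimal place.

Two edge vectors: A→B = (-737, -642, 207.6), A→C = (-277, -62, 207.9).
Normal n = (A→B) × (A→C) = (-120600.6, 95717.1, -132140).
So ∂z/∂E = −n_x/n_z = −0.912673 and ∂z/∂N = −n_y/n_z = 0.724361.
Intercept c from A: -112.1 + 701.85 − 218.76 = 370.99.
At (1055, 526): z_contact = −962.87 + 381.01 + 370.99 = -210.87 m.
Depth below ground = 81.2 − (-210.87) = 292.1 m.

292.1 m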